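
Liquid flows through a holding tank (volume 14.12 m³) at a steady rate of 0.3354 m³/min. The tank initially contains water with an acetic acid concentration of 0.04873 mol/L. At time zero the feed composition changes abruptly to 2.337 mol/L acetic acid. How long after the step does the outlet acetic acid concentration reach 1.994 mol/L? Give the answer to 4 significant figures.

Species balance: V dC/dt = Q(C_in − C) ⇒ τ = V/Q = 42.0990 min.
C(t) = C_in + (C₀ − C_in) e^(−t/τ). Set C = 1.994 and solve for t:
e^(−t/τ) = (C − C_in)/(C₀ − C_in) = (1.994 − 2.337)/(0.04873 − 2.337) = 0.149895
t = −τ ln(…) = 42.0990 × 1.89782 = 79.8963 min.

79.90 min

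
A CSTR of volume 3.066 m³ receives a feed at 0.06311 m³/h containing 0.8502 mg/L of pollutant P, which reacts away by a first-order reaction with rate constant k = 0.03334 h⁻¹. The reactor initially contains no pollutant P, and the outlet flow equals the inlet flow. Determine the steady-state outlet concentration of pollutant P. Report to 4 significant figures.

Accumulation = in − out − consumed: V dC/dt = Q C_in − Q C − k V C.
Steady state (dC/dt = 0): C_ss = Q C_in/(Q + kV) = C_in/(1 + kV/Q).
C_ss = 0.06311·0.8502/(0.06311 + 0.03334·3.066) = 0.0536561/0.165330 = 0.324539 mg/L.

0.3245 mg/L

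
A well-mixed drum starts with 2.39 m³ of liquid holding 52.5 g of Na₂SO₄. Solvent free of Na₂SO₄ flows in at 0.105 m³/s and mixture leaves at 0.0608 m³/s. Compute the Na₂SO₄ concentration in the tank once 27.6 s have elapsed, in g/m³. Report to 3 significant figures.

8.25 g/m³

Let m(t) be the amount of Na₂SO₄. Volume: V(t) = V₀ + (Q_in − Q_out) t = 2.39 + 0.044200 t; V(27.6) = 3.6099 m³.
Species balance (pure solvent in): dm/dt = −Q_out · m/V(t).
dm/m = −Q_out dt/(V₀ + 0.044200 t); integrating gives ln(m/m₀) = −(Q_out/(Q_in−Q_out)) ln(V/V₀).
m = m₀ (V₀/V)^(Q_out/(Q_in−Q_out)) = 52.5 × (2.39/3.6099)^(1.3756) = 29.771 g.
C = m/V = 29.771/3.6099 = 8.2470 g/m³.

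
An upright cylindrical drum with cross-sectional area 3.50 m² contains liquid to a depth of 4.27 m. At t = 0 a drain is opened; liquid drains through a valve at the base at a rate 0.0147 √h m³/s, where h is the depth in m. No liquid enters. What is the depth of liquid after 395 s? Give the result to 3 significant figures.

Mass balance (ρ constant): A dh/dt = −0.0147 √h.
Separate and integrate: 2(√h − √h₀) = −(0.0147/A) t.
√h = √4.27 − 0.0147·395/(2·3.50) = 2.0664 − 0.82950 = 1.2369.
h = 1.2369² = 1.5299 m.

1.53 m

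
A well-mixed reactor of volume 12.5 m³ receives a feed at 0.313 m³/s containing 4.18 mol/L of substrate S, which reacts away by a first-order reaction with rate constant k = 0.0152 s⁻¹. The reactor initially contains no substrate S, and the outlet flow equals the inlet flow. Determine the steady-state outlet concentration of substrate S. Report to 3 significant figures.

2.60 mol/L

Species balance: V dC/dt = Q C_in − Q C − k V C.
At steady state: 0 = Q C_in − (Q + kV) C_ss, so C_ss = Q C_in/(Q + kV).
C_ss = 0.313·4.18/(0.313 + 0.0152·12.5) = 1.3083/0.50300 = 2.6011 mol/L.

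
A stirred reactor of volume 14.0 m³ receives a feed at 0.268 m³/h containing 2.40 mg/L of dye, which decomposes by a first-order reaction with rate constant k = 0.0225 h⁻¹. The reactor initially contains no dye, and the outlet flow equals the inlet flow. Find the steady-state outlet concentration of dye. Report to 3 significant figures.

V dC/dt = Q(C_in − C) − k V C.
Steady state (dC/dt = 0): C_ss = Q C_in/(Q + kV) = C_in/(1 + kV/Q).
C_ss = 0.268·2.40/(0.268 + 0.0225·14.0) = 0.64320/0.58300 = 1.1033 mg/L.

1.10 mg/L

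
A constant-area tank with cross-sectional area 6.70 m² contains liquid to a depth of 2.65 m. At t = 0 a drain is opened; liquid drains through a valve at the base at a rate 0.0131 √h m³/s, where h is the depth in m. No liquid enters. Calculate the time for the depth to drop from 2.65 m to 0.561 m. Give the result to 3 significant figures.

With no inflow, A dh/dt = −0.0131 √h.
This is separable: 2 d(√h)/dt = −0.0131/A, so √h = √h₀ − (0.0131/(2A)) t.
t = 2A(√h₀ − √h)/0.0131 = 2·6.70·(√2.65 − √0.561)/0.0131
  = 13.400 × (1.6279 − 0.74900) / 0.0131 = 899.01 s.

899 s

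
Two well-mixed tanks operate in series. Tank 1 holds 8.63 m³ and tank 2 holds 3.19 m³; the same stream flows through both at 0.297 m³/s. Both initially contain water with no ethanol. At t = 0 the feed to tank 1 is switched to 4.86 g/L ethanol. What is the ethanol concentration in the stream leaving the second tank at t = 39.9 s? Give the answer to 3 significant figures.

Time constants: τᵢ = Vᵢ/Q for each well-mixed tank.
τ₁ = 8.63/0.297 = 29.057 s; τ₂ = 3.19/0.297 = 10.741 s.
Solving the cascade with C₁(0)=C₂(0)=0 gives C₂(t) = C_in[1 − (τ₁ e^(−t/τ₁) − τ₂ e^(−t/τ₂))/(τ₁ − τ₂)].
At t = 39.9: e^(−t/τ₁) = 0.25331, e^(−t/τ₂) = 0.024360.
C₂ = 4.86·[1 − (29.057·0.25331 − 10.741·0.024360)/(18.316)] = 4.86·0.61244 = 2.9765 g/L.

2.98 g/L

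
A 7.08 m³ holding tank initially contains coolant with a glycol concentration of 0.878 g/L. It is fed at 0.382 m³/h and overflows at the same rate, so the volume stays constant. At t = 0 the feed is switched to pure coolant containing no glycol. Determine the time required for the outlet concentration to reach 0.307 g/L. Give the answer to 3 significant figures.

19.5 h

Unsteady species balance (constant V, well mixed): V dC/dt = Q(C_in − C), so τ = V/Q = 18.534 h.
C(t) = C_in + (C₀ − C_in) e^(−t/τ). Set C = 0.307 and solve for t:
e^(−t/τ) = (C − C_in)/(C₀ − C_in) = (0.307 − 0)/(0.878 − 0) = 0.34966
t = −τ ln(…) = 18.534 × 1.0508 = 19.476 h.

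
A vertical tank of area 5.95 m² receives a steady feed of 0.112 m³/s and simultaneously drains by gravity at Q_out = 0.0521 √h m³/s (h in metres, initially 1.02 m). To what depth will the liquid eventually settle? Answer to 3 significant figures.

Level balance: A dh/dt = 0.112 − 0.0521 √h. Setting dh/dt = 0:
Q_in = 0.0521 √h_ss ⇒ √h_ss = 0.112/0.0521 = 2.1497.
h_ss = 2.1497² = 4.6213 m. (Since h₀ = 1.02 m < h_ss, the level will rise toward this value.)

4.62 m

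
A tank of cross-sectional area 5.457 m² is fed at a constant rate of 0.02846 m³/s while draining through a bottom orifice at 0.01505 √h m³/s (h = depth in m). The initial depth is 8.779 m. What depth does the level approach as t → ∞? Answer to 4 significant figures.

A dh/dt = Q_in − 0.01505 √h. Steady state requires inflow = outflow:
Q_in = 0.01505 √h_ss ⇒ √h_ss = 0.02846/0.01505 = 1.89103.
h_ss = 1.89103² = 3.57599 m. (Since h₀ = 8.779 m > h_ss, the level will fall toward this value.)

3.576 m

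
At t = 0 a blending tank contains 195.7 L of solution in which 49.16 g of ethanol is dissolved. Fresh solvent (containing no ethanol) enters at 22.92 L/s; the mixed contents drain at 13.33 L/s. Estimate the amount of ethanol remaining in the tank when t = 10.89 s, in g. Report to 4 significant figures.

27.13 g

Total volume: dV/dt = Q_in − Q_out = 9.59000 L/s, so V(t) = 195.7 + 9.59000 t and V(10.89) = 300.135 L.
Species balance (pure solvent in): dm/dt = −Q_out · m/V(t).
Separate: dm/m = −Q_out dt/V(t) ⇒ ln(m/m₀) = −(Q_out/(Q_in−Q_out)) ln(V/V₀).
m = m₀ (V₀/V)^(Q_out/(Q_in−Q_out)) = 49.16 × (195.7/300.135)^(1.38999) = 27.1303 g.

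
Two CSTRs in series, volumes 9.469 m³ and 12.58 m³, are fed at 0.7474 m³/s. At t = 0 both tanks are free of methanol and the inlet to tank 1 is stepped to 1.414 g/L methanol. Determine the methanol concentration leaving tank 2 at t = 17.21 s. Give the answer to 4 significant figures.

Time constants: τᵢ = Vᵢ/Q for each well-mixed tank.
τ₁ = 9.469/0.7474 = 12.6693 s; τ₂ = 12.58/0.7474 = 16.8317 s.
Tank 1: C₁ = C_in(1 − e^(−t/τ₁)). Tank 2 (τ₁ ≠ τ₂): C₂ = C_in[1 − (τ₁ e^(−t/τ₁) − τ₂ e^(−t/τ₂))/(τ₁ − τ₂)].
At t = 17.21: e^(−t/τ₁) = 0.257070, e^(−t/τ₂) = 0.359703.
C₂ = 1.414·[1 − (12.6693·0.257070 − 16.8317·0.359703)/(-4.16243)] = 1.414·0.327911 = 0.463666 g/L.

0.4637 g/L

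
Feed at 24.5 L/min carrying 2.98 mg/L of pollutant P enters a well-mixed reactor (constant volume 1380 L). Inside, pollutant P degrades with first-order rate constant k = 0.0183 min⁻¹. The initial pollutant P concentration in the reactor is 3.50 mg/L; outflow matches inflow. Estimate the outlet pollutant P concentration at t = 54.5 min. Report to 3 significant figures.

Species balance: V dC/dt = Q C_in − Q C − k V C.
dC/dt = (Q/V) C_in − (Q/V + k) C; effective rate a = Q/V + k = 0.017754 + 0.0183 = 0.036054 min⁻¹.
C_ss = Q C_in/(Q + kV) = 1.4674 mg/L; C(t) = C_ss + (C₀ − C_ss) e^(−a t).
C(54.5) = 1.4674 + (2.0326)·e^(−0.036054·54.5) = 1.4674 + (2.0326)·0.14017 = 1.7523 mg/L.

1.75 mg/L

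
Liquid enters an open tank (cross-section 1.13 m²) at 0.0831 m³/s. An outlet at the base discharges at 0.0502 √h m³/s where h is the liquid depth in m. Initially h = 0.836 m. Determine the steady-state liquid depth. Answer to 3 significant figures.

2.74 m

Unsteady balance on liquid volume: A dh/dt = Q_in − 0.0502 √h. At steady state dh/dt = 0:
Q_in = 0.0502 √h_ss ⇒ √h_ss = 0.0831/0.0502 = 1.6554.
h_ss = 1.6554² = 2.7403 m. (Since h₀ = 0.836 m < h_ss, the level will rise toward this value.)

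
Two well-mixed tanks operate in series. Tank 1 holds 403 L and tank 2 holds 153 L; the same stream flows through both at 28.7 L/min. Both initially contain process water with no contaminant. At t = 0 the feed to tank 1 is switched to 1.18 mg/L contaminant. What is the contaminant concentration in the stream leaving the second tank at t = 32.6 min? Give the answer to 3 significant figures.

0.995 mg/L

Time constants: τᵢ = Vᵢ/Q for each well-mixed tank.
τ₁ = 403/28.7 = 14.042 min; τ₂ = 153/28.7 = 5.3310 min.
Solving the cascade with C₁(0)=C₂(0)=0 gives C₂(t) = C_in[1 − (τ₁ e^(−t/τ₁) − τ₂ e^(−t/τ₂))/(τ₁ − τ₂)].
At t = 32.6: e^(−t/τ₁) = 0.098113, e^(−t/τ₂) = 0.0022091.
C₂ = 1.18·[1 − (14.042·0.098113 − 5.3310·0.0022091)/(8.7108)] = 1.18·0.84319 = 0.99497 mg/L.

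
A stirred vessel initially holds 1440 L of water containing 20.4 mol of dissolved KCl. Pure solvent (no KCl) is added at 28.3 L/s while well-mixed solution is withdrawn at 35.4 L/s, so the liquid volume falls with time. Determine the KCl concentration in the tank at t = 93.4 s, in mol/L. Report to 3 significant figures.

0.00121 mol/L

Total volume: dV/dt = Q_in − Q_out = -7.1000 L/s, so V(t) = 1440 − 7.1000 t and V(93.4) = 776.86 L.
Species balance (pure solvent in): dm/dt = −Q_out · m/V(t).
dm/m = −Q_out dt/(V₀ − 7.1000 t); integrating gives ln(m/m₀) = −(Q_out/(Q_in−Q_out)) ln(V/V₀).
m = m₀ (V₀/V)^(Q_out/(Q_in−Q_out)) = 20.4 × (1440/776.86)^(-4.9859) = 0.94039 mol.
C = m/V = 0.94039/776.86 = 0.0012105 mol/L.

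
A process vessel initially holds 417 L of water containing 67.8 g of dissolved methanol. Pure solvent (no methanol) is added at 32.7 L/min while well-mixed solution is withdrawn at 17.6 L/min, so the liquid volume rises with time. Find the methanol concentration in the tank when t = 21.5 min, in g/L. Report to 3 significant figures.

Let m(t) be the amount of methanol. Volume: V(t) = V₀ + (Q_in − Q_out) t = 417 + 15.100 t; V(21.5) = 741.65 L.
Species balance (pure solvent in): dm/dt = −Q_out · m/V(t).
Separate: dm/m = −Q_out dt/V(t) ⇒ ln(m/m₀) = −(Q_out/(Q_in−Q_out)) ln(V/V₀).
m = m₀ (V₀/V)^(Q_out/(Q_in−Q_out)) = 67.8 × (417/741.65)^(1.1656) = 34.655 g.
C = m/V = 34.655/741.65 = 0.046727 g/L.

0.0467 g/L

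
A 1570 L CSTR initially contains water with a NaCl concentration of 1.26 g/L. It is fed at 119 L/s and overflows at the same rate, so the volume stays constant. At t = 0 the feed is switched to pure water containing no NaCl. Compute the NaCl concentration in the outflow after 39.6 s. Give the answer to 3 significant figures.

0.0626 g/L

Accumulation = in − out for the solute gives V dC/dt = Q(C_in − C).
Time constant τ = V/Q = 1570/119 = 13.193 s.
C approaches C_in exponentially: C(t) = C_in + (C₀ − C_in) e^(−t/τ).
C(39.6) = 0 + (1.26 − 0)·e^(−39.6/13.193) = 0 + (1.2600)·0.049711 = 0.062636 g/L.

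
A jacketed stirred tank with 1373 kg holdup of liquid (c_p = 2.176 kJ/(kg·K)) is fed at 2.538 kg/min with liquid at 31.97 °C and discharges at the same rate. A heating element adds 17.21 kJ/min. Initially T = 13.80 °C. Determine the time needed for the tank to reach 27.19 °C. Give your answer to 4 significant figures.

536.5 min

M c_p dT/dt = ṁ c_p (T_in − T) + Q̇.
τ = M/ṁ = 540.977 min; T_ss = T_in + Q̇/(ṁ c_p) = 35.0862 °C.
T(t) = T_ss + (T₀ − T_ss) e^(−t/τ). Set T = 27.19:
e^(−t/τ) = (27.19 − 35.0862)/(13.80 − 35.0862) = 0.370955
t = −540.977 · ln(0.370955) = 536.473 min.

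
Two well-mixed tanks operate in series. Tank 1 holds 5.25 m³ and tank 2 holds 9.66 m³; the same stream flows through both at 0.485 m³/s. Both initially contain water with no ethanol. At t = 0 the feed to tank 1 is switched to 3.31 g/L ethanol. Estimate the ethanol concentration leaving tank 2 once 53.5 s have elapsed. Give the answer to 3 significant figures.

2.84 g/L

Time constants: τᵢ = Vᵢ/Q for each well-mixed tank.
τ₁ = 5.25/0.485 = 10.825 s; τ₂ = 9.66/0.485 = 19.918 s.
Tank 1: C₁ = C_in(1 − e^(−t/τ₁)). Tank 2 (τ₁ ≠ τ₂): C₂ = C_in[1 − (τ₁ e^(−t/τ₁) − τ₂ e^(−t/τ₂))/(τ₁ − τ₂)].
At t = 53.5: e^(−t/τ₁) = 0.0071376, e^(−t/τ₂) = 0.068148.
C₂ = 3.31·[1 − (10.825·0.0071376 − 19.918·0.068148)/(-9.0928)] = 3.31·0.85922 = 2.8440 g/L.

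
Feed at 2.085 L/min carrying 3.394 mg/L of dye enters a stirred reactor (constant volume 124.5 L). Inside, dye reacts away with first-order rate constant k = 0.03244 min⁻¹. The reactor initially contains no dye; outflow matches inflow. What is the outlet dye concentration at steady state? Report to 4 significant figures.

1.156 mg/L

Species balance: V dC/dt = Q C_in − Q C − k V C.
At steady state: 0 = Q C_in − (Q + kV) C_ss, so C_ss = Q C_in/(Q + kV).
C_ss = 2.085·3.394/(2.085 + 0.03244·124.5) = 7.07649/6.12378 = 1.15558 mg/L.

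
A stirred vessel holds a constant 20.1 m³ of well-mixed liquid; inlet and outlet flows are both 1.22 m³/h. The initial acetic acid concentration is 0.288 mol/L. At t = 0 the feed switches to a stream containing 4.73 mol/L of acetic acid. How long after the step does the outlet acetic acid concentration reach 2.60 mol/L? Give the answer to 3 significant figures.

Mass balance on the solute (V constant): V dC/dt = Q(C_in − C), so τ = V/Q = 16.475 h.
C(t) = C_in + (C₀ − C_in) e^(−t/τ). Set C = 2.60 and solve for t:
e^(−t/τ) = (C − C_in)/(C₀ − C_in) = (2.60 − 4.73)/(0.288 − 4.73) = 0.47951
t = −τ ln(…) = 16.475 × 0.73498 = 12.109 h.

12.1 h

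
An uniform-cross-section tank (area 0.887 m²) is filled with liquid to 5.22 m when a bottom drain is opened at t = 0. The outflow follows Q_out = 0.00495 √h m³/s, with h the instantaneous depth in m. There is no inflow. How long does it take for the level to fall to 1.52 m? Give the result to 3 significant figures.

377 s

With no inflow, A dh/dt = −0.00495 √h.
This is separable: 2 d(√h)/dt = −0.00495/A, so √h = √h₀ − (0.00495/(2A)) t.
t = 2A(√h₀ − √h)/0.00495 = 2·0.887·(√5.22 − √1.52)/0.00495
  = 1.7740 × (2.2847 − 1.2329) / 0.00495 = 376.97 s.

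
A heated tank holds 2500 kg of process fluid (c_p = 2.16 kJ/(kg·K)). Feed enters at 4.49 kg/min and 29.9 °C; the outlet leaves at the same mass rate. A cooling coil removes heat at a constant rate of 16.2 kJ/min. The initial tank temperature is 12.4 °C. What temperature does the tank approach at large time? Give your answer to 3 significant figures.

28.2 °C

Unsteady energy balance on the tank contents: M c_p dT/dt = ṁ c_p (T_in − T) − 16.2.
At steady state dT/dt = 0 ⇒ T_ss = T_in − Q̇/(ṁ c_p) = 29.9 − 16.2/(4.49·2.16) = 28.230 °C.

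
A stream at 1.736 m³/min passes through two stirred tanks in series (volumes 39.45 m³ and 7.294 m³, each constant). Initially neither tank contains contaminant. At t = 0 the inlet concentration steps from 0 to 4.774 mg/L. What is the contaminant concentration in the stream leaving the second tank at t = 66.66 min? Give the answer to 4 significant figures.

4.462 mg/L

Time constants: τᵢ = Vᵢ/Q for each well-mixed tank.
τ₁ = 39.45/1.736 = 22.7247 min; τ₂ = 7.294/1.736 = 4.20161 min.
Solving the cascade with C₁(0)=C₂(0)=0 gives C₂(t) = C_in[1 − (τ₁ e^(−t/τ₁) − τ₂ e^(−t/τ₂))/(τ₁ − τ₂)].
At t = 66.66: e^(−t/τ₁) = 0.0532170, e^(−t/τ₂) = 1.28757e-07.
C₂ = 4.774·[1 − (22.7247·0.0532170 − 4.20161·1.28757e-07)/(18.5230)] = 4.774·0.934712 = 4.46231 mg/L.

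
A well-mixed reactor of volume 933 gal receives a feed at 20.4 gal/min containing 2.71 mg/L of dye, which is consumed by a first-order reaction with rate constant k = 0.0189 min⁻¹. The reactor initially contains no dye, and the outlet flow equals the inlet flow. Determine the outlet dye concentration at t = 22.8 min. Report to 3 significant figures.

V dC/dt = Q(C_in − C) − k V C.
This is linear with rate a = Q/V + k = 0.040765 min⁻¹.
C_ss = Q C_in/(Q + kV) = 1.4536 mg/L; C(t) = C_ss + (C₀ − C_ss) e^(−a t).
C(22.8) = 1.4536 + (-1.4536)·e^(−0.040765·22.8) = 1.4536 + (-1.4536)·0.39477 = 0.87973 mg/L.

0.880 mg/L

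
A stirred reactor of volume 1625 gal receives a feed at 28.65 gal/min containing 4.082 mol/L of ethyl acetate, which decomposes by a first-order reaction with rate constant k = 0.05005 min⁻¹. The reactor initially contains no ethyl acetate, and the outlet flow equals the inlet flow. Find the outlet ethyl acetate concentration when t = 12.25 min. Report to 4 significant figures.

0.5993 mol/L

V dC/dt = Q(C_in − C) − k V C.
This is linear with rate a = Q/V + k = 0.0676808 min⁻¹.
C_ss = Q C_in/(Q + kV) = 1.06336 mol/L; C(t) = C_ss + (C₀ − C_ss) e^(−a t).
C(12.25) = 1.06336 + (-1.06336)·e^(−0.0676808·12.25) = 1.06336 + (-1.06336)·0.436447 = 0.599258 mol/L.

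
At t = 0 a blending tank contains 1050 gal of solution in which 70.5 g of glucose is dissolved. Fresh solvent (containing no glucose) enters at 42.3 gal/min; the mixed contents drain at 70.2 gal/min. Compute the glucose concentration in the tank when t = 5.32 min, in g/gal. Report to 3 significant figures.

Let m(t) be the amount of glucose. Volume: V(t) = V₀ + (Q_in − Q_out) t = 1050 − 27.900 t; V(5.32) = 901.57 gal.
No glucose enters, so dm/dt = −Q_out · (m/V).
Separate: dm/m = −Q_out dt/V(t) ⇒ ln(m/m₀) = −(Q_out/(Q_in−Q_out)) ln(V/V₀).
m = m₀ (V₀/V)^(Q_out/(Q_in−Q_out)) = 70.5 × (1050/901.57)^(-2.5161) = 48.045 g.
C = m/V = 48.045/901.57 = 0.053290 g/gal.

0.0533 g/gal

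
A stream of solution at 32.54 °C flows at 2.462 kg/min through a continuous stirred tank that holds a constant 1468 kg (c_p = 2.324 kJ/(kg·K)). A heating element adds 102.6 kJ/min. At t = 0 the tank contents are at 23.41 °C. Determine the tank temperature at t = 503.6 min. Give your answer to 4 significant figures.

Unsteady energy balance on the tank contents: M c_p dT/dt = ṁ c_p (T_in − T) + 102.6.
Rearrange: dT/dt = (T_ss − T)/τ with τ = M/ṁ = 596.263 min and T_ss = T_in + Q̇/(ṁ c_p) = 50.4718 °C.
T approaches T_ss exponentially: T(t) = T_ss + (T₀ − T_ss) e^(−t/τ).
T(503.6) = 50.4718 + (-27.0618)·e^(−503.6/596.263) = 50.4718 + (-27.0618)·0.429732 = 38.8425 °C.

38.84 °C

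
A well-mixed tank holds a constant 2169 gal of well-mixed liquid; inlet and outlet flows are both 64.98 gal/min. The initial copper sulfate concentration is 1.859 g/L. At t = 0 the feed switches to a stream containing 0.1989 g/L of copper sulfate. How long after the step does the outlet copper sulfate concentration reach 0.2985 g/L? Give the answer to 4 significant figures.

Species balance: V dC/dt = Q(C_in − C) ⇒ τ = V/Q = 33.3795 min.
C(t) = C_in + (C₀ − C_in) e^(−t/τ). Set C = 0.2985 and solve for t:
e^(−t/τ) = (C − C_in)/(C₀ − C_in) = (0.2985 − 0.1989)/(1.859 − 0.1989) = 0.0599964
t = −τ ln(…) = 33.3795 × 2.81347 = 93.9123 min.

93.91 min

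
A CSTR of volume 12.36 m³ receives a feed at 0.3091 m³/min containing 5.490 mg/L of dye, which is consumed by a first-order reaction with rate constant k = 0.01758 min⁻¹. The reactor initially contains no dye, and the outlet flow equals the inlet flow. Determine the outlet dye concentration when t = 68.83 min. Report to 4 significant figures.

V dC/dt = Q(C_in − C) − k V C.
This is linear with rate a = Q/V + k = 0.0425881 min⁻¹.
C_ss = Q C_in/(Q + kV) = 3.22377 mg/L; C(t) = C_ss + (C₀ − C_ss) e^(−a t).
C(68.83) = 3.22377 + (-3.22377)·e^(−0.0425881·68.83) = 3.22377 + (-3.22377)·0.0533256 = 3.05187 mg/L.

3.052 mg/L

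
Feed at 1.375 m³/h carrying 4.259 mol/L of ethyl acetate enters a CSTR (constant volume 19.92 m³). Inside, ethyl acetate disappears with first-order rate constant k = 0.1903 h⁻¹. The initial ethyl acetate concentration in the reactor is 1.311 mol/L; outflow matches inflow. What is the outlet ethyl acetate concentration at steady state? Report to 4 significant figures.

1.134 mol/L

Species balance: V dC/dt = Q C_in − Q C − k V C.
At steady state: 0 = Q C_in − (Q + kV) C_ss, so C_ss = Q C_in/(Q + kV).
C_ss = 1.375·4.259/(1.375 + 0.1903·19.92) = 5.85613/5.16578 = 1.13364 mol/L.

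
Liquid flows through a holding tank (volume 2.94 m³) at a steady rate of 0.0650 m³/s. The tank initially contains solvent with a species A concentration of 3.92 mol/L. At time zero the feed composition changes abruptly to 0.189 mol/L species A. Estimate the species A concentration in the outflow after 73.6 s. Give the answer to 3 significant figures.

Unsteady species balance (constant V, well mixed): V dC/dt = Q(C_in − C).
So dC/dt = (C_in − C)/τ with τ = V/Q = 2.94/0.0650 = 45.231 s.
This is linear first-order; C(t) = C_in + (C₀ − C_in) e^(−t/τ).
C(73.6) = 0.189 + (3.92 − 0.189)·e^(−73.6/45.231) = 0.189 + (3.7310)·0.19648 = 0.92205 mol/L.

0.922 mol/L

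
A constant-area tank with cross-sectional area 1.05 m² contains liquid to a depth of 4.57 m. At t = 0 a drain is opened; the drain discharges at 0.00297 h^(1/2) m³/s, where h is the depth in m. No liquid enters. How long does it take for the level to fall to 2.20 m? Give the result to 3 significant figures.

463 s

With no inflow, A dh/dt = −0.00297 √h.
Separate and integrate: 2(√h − √h₀) = −(0.00297/A) t.
t = 2A(√h₀ − √h)/0.00297 = 2·1.05·(√4.57 − √2.20)/0.00297
  = 2.1000 × (2.1378 − 1.4832) / 0.00297 = 462.79 s.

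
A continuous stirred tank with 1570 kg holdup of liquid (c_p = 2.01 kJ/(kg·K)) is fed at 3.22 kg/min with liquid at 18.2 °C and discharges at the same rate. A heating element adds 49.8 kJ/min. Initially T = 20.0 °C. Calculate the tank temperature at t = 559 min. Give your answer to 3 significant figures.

24.0 °C

First-law balance (no shaft work): M c_p dT/dt = ṁ c_p (T_in − T) + 49.8.
τ = M/ṁ = 487.58 min; T_ss = T_in + Q̇/(ṁ c_p) = 18.2 + 49.8/(3.22·2.01) = 25.894 °C.
Integrating: T(t) = T_ss + (T₀ − T_ss) e^(−t/τ).
T(559) = 25.894 + (-5.8944)·e^(−559/487.58) = 25.894 + (-5.8944)·0.31775 = 24.021 °C.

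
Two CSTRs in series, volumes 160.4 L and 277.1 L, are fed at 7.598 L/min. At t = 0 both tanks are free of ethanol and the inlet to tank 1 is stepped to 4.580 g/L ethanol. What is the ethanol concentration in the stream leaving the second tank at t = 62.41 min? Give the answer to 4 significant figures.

2.943 g/L

Each tank obeys Vᵢ dCᵢ/dt = Q(Cᵢ₋₁ − Cᵢ), so τᵢ = Vᵢ/Q.
τ₁ = 160.4/7.598 = 21.1108 min; τ₂ = 277.1/7.598 = 36.4701 min.
Tank 1: C₁ = C_in(1 − e^(−t/τ₁)). Tank 2 (τ₁ ≠ τ₂): C₂ = C_in[1 − (τ₁ e^(−t/τ₁) − τ₂ e^(−t/τ₂))/(τ₁ − τ₂)].
At t = 62.41: e^(−t/τ₁) = 0.0520108, e^(−t/τ₂) = 0.180637.
C₂ = 4.580·[1 − (21.1108·0.0520108 − 36.4701·0.180637)/(-15.3593)] = 4.580·0.642570 = 2.94297 g/L.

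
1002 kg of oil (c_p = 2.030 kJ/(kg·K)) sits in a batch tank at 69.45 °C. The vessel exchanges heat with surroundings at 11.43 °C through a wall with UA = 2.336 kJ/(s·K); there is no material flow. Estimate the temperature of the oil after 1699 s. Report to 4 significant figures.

M c_p dT/dt = −UA(T − T_amb).
dT/dt = (T_ss − T)/τ with T_ss = T_amb = 11.4300 °C, τ = M c_p/UA = 1002·2.030/2.336 = 870.745 s.
T approaches T_ss exponentially: T(t) = T_ss + (T₀ − T_ss) e^(−t/τ).
T(1699) = 11.4300 + (58.0200)·0.142103 = 19.6748 °C.

19.67 °C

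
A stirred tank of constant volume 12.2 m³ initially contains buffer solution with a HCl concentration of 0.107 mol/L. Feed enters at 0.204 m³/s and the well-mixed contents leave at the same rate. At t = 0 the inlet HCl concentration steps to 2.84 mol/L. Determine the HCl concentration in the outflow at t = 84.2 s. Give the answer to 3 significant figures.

Transient balance on the dissolved component: V dC/dt = Q(C_in − C).
Time constant τ = V/Q = 12.2/0.204 = 59.804 s.
This is linear first-order; C(t) = C_in + (C₀ − C_in) e^(−t/τ).
C(84.2) = 2.84 + (0.107 − 2.84)·e^(−84.2/59.804) = 2.84 + (-2.7330)·0.24465 = 2.1714 mol/L.

2.17 mol/L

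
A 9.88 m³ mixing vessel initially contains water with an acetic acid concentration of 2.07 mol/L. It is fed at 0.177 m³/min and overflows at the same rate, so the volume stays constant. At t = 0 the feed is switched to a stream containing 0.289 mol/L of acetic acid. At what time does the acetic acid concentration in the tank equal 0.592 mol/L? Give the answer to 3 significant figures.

98.9 min

Species balance on the tank: V dC/dt = Q(C_in − C), so τ = V/Q = 55.819 min.
C(t) = C_in + (C₀ − C_in) e^(−t/τ). Set C = 0.592 and solve for t:
e^(−t/τ) = (C − C_in)/(C₀ − C_in) = (0.592 − 0.289)/(2.07 − 0.289) = 0.17013
t = −τ ln(…) = 55.819 × 1.7712 = 98.867 min.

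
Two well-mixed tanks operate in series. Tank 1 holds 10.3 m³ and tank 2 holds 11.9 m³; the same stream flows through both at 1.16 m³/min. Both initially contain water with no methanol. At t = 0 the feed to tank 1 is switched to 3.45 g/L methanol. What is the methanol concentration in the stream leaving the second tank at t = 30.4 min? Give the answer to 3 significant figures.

2.85 g/L

Each tank obeys Vᵢ dCᵢ/dt = Q(Cᵢ₋₁ − Cᵢ), so τᵢ = Vᵢ/Q.
τ₁ = 10.3/1.16 = 8.8793 min; τ₂ = 11.9/1.16 = 10.259 min.
Solving the cascade with C₁(0)=C₂(0)=0 gives C₂(t) = C_in[1 − (τ₁ e^(−t/τ₁) − τ₂ e^(−t/τ₂))/(τ₁ − τ₂)].
At t = 30.4: e^(−t/τ₁) = 0.032592, e^(−t/τ₂) = 0.051645.
C₂ = 3.45·[1 − (8.8793·0.032592 − 10.259·0.051645)/(-1.3793)] = 3.45·0.82570 = 2.8487 g/L.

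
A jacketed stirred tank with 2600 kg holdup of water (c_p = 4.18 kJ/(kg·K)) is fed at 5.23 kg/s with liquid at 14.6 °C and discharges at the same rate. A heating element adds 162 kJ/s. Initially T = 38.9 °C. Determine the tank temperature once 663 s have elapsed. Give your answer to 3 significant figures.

26.5 °C

First-law balance (no shaft work): M c_p dT/dt = ṁ c_p (T_in − T) + 162.
Rearrange: dT/dt = (T_ss − T)/τ with τ = M/ṁ = 497.13 s and T_ss = T_in + Q̇/(ṁ c_p) = 22.010 °C.
Integrating: T(t) = T_ss + (T₀ − T_ss) e^(−t/τ).
T(663) = 22.010 + (16.890)·e^(−663/497.13) = 22.010 + (16.890)·0.26351 = 26.461 °C.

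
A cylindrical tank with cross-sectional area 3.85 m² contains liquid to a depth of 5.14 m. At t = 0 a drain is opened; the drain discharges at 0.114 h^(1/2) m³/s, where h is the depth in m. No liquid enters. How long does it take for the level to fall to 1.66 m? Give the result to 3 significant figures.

A dh/dt = −Q_out = −0.114 √h.
∫ h^(−1/2) dh = −(0.114/A) ∫ dt, giving 2√h = 2√h₀ − (0.114/A) t.
t = 2A(√h₀ − √h)/0.114 = 2·3.85·(√5.14 − √1.66)/0.114
  = 7.7000 × (2.2672 − 1.2884) / 0.114 = 66.108 s.

66.1 s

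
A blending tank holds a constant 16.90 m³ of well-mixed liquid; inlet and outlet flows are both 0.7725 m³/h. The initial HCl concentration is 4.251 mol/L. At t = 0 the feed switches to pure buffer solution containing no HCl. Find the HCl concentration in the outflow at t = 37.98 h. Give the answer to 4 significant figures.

0.7491 mol/L

Accumulation = in − out for the solute gives V dC/dt = Q(C_in − C).
Rewrite as dC/dt + C/τ = C_in/τ, τ = V/Q = 21.8770 h.
Integrating: C(t) = C_in + (C₀ − C_in) e^(−t/τ).
C(37.98) = 0 + (4.251 − 0)·e^(−37.98/21.8770) = 0 + (4.25100)·0.176212 = 0.749077 mol/L.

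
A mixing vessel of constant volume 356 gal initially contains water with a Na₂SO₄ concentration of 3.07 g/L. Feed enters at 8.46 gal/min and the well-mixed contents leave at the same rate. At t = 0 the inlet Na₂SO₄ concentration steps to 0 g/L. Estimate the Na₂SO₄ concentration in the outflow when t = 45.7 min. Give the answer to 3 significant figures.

1.04 g/L

Accumulation = in − out for the solute gives V dC/dt = Q(C_in − C).
So dC/dt = (C_in − C)/τ with τ = V/Q = 356/8.46 = 42.080 min.
Solution: C(t) = C_in + (C₀ − C_in) e^(−t/τ).
C(45.7) = 0 + (3.07 − 0)·e^(−45.7/42.080) = 0 + (3.0700)·0.33756 = 1.0363 g/L.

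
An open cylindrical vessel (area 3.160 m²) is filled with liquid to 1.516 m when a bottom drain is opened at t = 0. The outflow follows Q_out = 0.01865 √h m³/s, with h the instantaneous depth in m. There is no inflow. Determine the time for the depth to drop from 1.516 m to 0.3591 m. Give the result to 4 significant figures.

214.2 s

With no inflow, A dh/dt = −0.01865 √h.
This is separable: 2 d(√h)/dt = −0.01865/A, so √h = √h₀ − (0.01865/(2A)) t.
t = 2A(√h₀ − √h)/0.01865 = 2·3.160·(√1.516 − √0.3591)/0.01865
  = 6.32000 × (1.23126 − 0.599250) / 0.01865 = 214.172 s.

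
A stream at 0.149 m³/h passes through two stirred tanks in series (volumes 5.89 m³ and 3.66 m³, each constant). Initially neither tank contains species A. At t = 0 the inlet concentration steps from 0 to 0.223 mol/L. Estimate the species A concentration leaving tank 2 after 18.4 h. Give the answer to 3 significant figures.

0.0262 mol/L

Species balance on tank i: dCᵢ/dt = (Cᵢ₋₁ − Cᵢ)/τᵢ with τᵢ = Vᵢ/Q.
τ₁ = 5.89/0.149 = 39.530 h; τ₂ = 3.66/0.149 = 24.564 h.
Tank 1: C₁ = C_in(1 − e^(−t/τ₁)). Tank 2 (τ₁ ≠ τ₂): C₂ = C_in[1 − (τ₁ e^(−t/τ₁) − τ₂ e^(−t/τ₂))/(τ₁ − τ₂)].
At t = 18.4: e^(−t/τ₁) = 0.62784, e^(−t/τ₂) = 0.47281.
C₂ = 0.223·[1 − (39.530·0.62784 − 24.564·0.47281)/(14.966)] = 0.223·0.11770 = 0.026248 mol/L.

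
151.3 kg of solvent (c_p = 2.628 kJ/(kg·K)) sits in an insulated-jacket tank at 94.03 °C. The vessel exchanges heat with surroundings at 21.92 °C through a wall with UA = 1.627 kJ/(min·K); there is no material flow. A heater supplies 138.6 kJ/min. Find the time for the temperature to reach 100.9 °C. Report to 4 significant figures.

182.1 min

First-law balance (no shaft work): M c_p dT/dt = −UA(T − T_amb) + Q̇.
τ = M c_p/UA = 244.386 min; T_ss = T_amb + Q̇/UA = 21.92 + 138.6/1.627 = 107.107 °C.
T(t) = T_ss + (T₀ − T_ss)e^(−t/τ); set T = 100.9:
t = −τ ln[(T − T_ss)/(T₀ − T_ss)] = −244.386 · ln(0.474669) = 182.102 min.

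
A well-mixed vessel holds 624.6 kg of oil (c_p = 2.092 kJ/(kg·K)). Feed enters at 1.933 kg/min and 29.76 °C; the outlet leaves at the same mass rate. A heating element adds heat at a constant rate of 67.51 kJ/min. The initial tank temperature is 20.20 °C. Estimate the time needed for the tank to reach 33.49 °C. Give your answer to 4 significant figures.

First-law balance (no shaft work): M c_p dT/dt = ṁ c_p (T_in − T) + 67.51.
τ = M/ṁ = 323.125 min; T_ss = T_in + Q̇/(ṁ c_p) = 46.4545 °C.
T(t) = T_ss + (T₀ − T_ss) e^(−t/τ). Set T = 33.49:
e^(−t/τ) = (33.49 − 46.4545)/(20.20 − 46.4545) = 0.493802
t = −323.125 · ln(0.493802) = 228.003 min.

228.0 min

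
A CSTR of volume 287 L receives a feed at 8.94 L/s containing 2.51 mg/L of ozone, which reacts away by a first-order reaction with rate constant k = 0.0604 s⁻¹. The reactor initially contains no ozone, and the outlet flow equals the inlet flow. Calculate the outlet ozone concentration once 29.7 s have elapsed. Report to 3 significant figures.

0.798 mg/L

V dC/dt = Q(C_in − C) − k V C.
This is linear with rate a = Q/V + k = 0.091550 s⁻¹.
C_ss = Q C_in/(Q + kV) = 0.85403 mg/L; C(t) = C_ss + (C₀ − C_ss) e^(−a t).
C(29.7) = 0.85403 + (-0.85403)·e^(−0.091550·29.7) = 0.85403 + (-0.85403)·0.065939 = 0.79771 mg/L.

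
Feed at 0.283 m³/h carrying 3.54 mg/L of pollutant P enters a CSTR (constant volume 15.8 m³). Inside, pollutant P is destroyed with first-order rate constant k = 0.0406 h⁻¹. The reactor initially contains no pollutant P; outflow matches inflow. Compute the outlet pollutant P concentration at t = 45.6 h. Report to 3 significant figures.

1.01 mg/L

V dC/dt = Q(C_in − C) − k V C.
dC/dt = (Q/V) C_in − (Q/V + k) C; effective rate a = Q/V + k = 0.017911 + 0.0406 = 0.058511 h⁻¹.
C_ss = Q C_in/(Q + kV) = 1.0837 mg/L; C(t) = C_ss + (C₀ − C_ss) e^(−a t).
C(45.6) = 1.0837 + (-1.0837)·e^(−0.058511·45.6) = 1.0837 + (-1.0837)·0.069383 = 1.0085 mg/L.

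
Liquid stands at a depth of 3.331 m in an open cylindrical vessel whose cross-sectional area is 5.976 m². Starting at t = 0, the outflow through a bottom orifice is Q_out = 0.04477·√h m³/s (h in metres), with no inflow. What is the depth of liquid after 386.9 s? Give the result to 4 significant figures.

With no inflow, A dh/dt = −0.04477 √h.
This is separable: 2 d(√h)/dt = −0.04477/A, so √h = √h₀ − (0.04477/(2A)) t.
√h = √3.331 − 0.04477·386.9/(2·5.976) = 1.82510 − 1.44926 = 0.375846.
h = 0.375846² = 0.141260 m.

0.1413 m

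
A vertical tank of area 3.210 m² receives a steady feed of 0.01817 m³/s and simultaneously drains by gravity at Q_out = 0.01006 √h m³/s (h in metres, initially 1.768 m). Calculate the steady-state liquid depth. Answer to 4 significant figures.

A dh/dt = Q_in − 0.01006 √h. Steady state requires inflow = outflow:
Q_in = 0.01006 √h_ss ⇒ √h_ss = 0.01817/0.01006 = 1.80616.
h_ss = 1.80616² = 3.26222 m. (Since h₀ = 1.768 m < h_ss, the level will rise toward this value.)

3.262 m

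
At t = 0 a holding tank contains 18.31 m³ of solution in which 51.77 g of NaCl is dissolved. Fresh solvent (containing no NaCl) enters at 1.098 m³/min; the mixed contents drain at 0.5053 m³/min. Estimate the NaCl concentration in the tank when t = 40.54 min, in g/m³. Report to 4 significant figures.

Let m(t) be the amount of NaCl. Volume: V(t) = V₀ + (Q_in − Q_out) t = 18.31 + 0.592700 t; V(40.54) = 42.3381 m³.
Solute balance: dm/dt = 0 − Q_out C = −Q_out m/V(t).
dm/m = −Q_out dt/(V₀ + 0.592700 t); integrating gives ln(m/m₀) = −(Q_out/(Q_in−Q_out)) ln(V/V₀).
m = m₀ (V₀/V)^(Q_out/(Q_in−Q_out)) = 51.77 × (18.31/42.3381)^(0.852539) = 25.3348 g.
C = m/V = 25.3348/42.3381 = 0.598393 g/m³.

0.5984 g/m³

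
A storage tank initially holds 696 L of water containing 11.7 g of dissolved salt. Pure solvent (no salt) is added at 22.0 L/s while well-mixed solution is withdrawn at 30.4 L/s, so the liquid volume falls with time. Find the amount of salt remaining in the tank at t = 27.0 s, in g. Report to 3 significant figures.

2.81 g

Let m(t) be the amount of salt. Volume: V(t) = V₀ + (Q_in − Q_out) t = 696 − 8.4000 t; V(27.0) = 469.20 L.
No salt enters, so dm/dt = −Q_out · (m/V).
dm/m = −Q_out dt/(V₀ − 8.4000 t); integrating gives ln(m/m₀) = −(Q_out/(Q_in−Q_out)) ln(V/V₀).
m = m₀ (V₀/V)^(Q_out/(Q_in−Q_out)) = 11.7 × (696/469.20)^(-3.6190) = 2.8081 g.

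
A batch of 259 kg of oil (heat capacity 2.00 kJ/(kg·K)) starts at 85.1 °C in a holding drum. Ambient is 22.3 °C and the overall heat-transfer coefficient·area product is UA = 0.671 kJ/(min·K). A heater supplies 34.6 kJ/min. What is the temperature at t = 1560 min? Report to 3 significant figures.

75.4 °C

M c_p dT/dt = −UA(T − T_amb) + Q̇.
dT/dt = (T_ss − T)/τ with T_ss = T_amb + Q̇/UA = 22.3 + 34.6/0.671 = 73.865 °C, τ = M c_p/UA = 259·2.00/0.671 = 771.98 min.
This is linear first-order; T(t) = T_ss + (T₀ − T_ss) e^(−t/τ).
T(1560) = 73.865 + (11.235)·0.13255 = 75.354 °C.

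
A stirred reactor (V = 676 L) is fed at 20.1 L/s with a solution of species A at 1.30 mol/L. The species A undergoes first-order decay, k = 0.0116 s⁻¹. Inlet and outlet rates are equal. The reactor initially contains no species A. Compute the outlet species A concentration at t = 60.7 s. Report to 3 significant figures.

0.859 mol/L

V dC/dt = Q(C_in − C) − k V C.
dC/dt = (Q/V) C_in − (Q/V + k) C; effective rate a = Q/V + k = 0.029734 + 0.0116 = 0.041334 s⁻¹.
C_ss = Q C_in/(Q + kV) = 0.93516 mol/L; C(t) = C_ss + (C₀ − C_ss) e^(−a t).
C(60.7) = 0.93516 + (-0.93516)·e^(−0.041334·60.7) = 0.93516 + (-0.93516)·0.081353 = 0.85909 mol/L.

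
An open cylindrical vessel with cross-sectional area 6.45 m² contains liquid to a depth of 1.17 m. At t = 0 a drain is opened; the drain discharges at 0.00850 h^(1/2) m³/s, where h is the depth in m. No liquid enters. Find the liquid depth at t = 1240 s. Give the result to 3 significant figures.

With no inflow, A dh/dt = −0.00850 √h.
∫ h^(−1/2) dh = −(0.00850/A) ∫ dt, giving 2√h = 2√h₀ − (0.00850/A) t.
√h = √1.17 − 0.00850·1240/(2·6.45) = 1.0817 − 0.81705 = 0.26461.
h = 0.26461² = 0.070019 m.

0.0700 m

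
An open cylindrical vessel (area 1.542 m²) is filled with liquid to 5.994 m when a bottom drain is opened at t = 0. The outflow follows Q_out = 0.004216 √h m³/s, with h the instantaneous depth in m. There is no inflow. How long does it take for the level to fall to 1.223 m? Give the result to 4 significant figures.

981.9 s

A dh/dt = −Q_out = −0.004216 √h.
Separate and integrate: 2(√h − √h₀) = −(0.004216/A) t.
t = 2A(√h₀ − √h)/0.004216 = 2·1.542·(√5.994 − √1.223)/0.004216
  = 3.08400 × (2.44826 − 1.10589) / 0.004216 = 981.943 s.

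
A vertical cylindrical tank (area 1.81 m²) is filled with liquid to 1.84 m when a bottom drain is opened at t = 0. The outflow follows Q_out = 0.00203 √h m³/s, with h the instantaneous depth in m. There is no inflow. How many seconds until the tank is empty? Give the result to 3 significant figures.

2420 s

Volume balance on the tank: A dh/dt = −0.00203 √h.
∫ h^(−1/2) dh = −(0.00203/A) ∫ dt, giving 2√h = 2√h₀ − (0.00203/A) t.
Set h = 0: 2√h₀ = (0.00203/A) t_empty ⇒ t_empty = 2A√h₀/0.00203.
t_empty = 2·1.81·√1.84/0.00203 = 3.6200·1.3565/0.00203 = 2418.9 s.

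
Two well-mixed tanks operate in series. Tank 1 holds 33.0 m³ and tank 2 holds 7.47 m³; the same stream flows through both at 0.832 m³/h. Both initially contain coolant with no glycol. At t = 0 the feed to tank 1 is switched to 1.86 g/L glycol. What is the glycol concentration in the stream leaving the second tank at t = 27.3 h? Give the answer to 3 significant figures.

Species balance on tank i: dCᵢ/dt = (Cᵢ₋₁ − Cᵢ)/τᵢ with τᵢ = Vᵢ/Q.
τ₁ = 33.0/0.832 = 39.663 h; τ₂ = 7.47/0.832 = 8.9784 h.
Solving the cascade with C₁(0)=C₂(0)=0 gives C₂(t) = C_in[1 − (τ₁ e^(−t/τ₁) − τ₂ e^(−t/τ₂))/(τ₁ − τ₂)].
At t = 27.3: e^(−t/τ₁) = 0.50243, e^(−t/τ₂) = 0.047804.
C₂ = 1.86·[1 − (39.663·0.50243 − 8.9784·0.047804)/(30.685)] = 1.86·0.36454 = 0.67805 g/L.

0.678 g/L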